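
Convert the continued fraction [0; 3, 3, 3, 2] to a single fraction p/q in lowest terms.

23/76

Using pₖ = aₖpₖ₋₁ + pₖ₋₂ and qₖ = aₖqₖ₋₁ + qₖ₋₂:
  k=0: a=0, p=0, q=1
  k=1: a=3, p=1, q=3
  k=2: a=3, p=3, q=10
  k=3: a=3, p=10, q=33
  k=4: a=2, p=23, q=76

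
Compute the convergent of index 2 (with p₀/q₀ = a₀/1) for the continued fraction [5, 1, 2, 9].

17/3

Using pₖ = aₖpₖ₋₁ + pₖ₋₂, qₖ = aₖqₖ₋₁ + qₖ₋₂ (with p₋₁=1, p₋₂=0, q₋₁=0, q₋₂=1):
  k=0: a=5, p=5, q=1
  k=1: a=1, p=6, q=1
  k=2: a=2, p=17, q=3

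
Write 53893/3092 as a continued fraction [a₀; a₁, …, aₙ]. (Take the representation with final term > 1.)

[17; 2, 3, 16, 13, 2]

53893 = 17×3092 + 1329
3092 = 2×1329 + 434
1329 = 3×434 + 27
434 = 16×27 + 2
27 = 13×2 + 1
2 = 2×1 + 0  (stop)
So 53893/3092 = [17; 2, 3, 16, 13, 2].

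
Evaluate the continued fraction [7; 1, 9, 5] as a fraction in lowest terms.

403/51

Fold from the inside: start with 5/1.
  9 + 1/5 = 46/5
  1 + 5/46 = 51/46
  7 + 46/51 = 403/51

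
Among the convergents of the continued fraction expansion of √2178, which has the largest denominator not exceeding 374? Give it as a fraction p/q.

√2178 = [46; 1, 2, 46, 2, 1, 92, …] (period length 6).
Convergents:
  p_0/q_0 = 46/1
  p_1/q_1 = 47/1
  p_2/q_2 = 140/3
  p_3/q_3 = 6487/139
  p_4/q_4 = 13114/281
  p_5/q_5 = 19601/420
q_4 = 281 ≤ 374 < 420 = q_5, so the answer is 13114/281.

13114/281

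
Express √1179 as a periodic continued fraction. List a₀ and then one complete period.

a₀ = ⌊√1179⌋ = 34.
With m₀=0, d₀=1 and mₖ₊₁ = dₖaₖ − mₖ, dₖ₊₁ = (n − mₖ₊₁²)/dₖ, aₖ₊₁ = ⌊(a₀+mₖ₊₁)/dₖ₊₁⌋:
  k=1: m=34, d=23, a=2
  k=2: m=12, d=45, a=1
  k=3: m=33, d=2, a=33
  k=4: m=33, d=45, a=1
  k=5: m=12, d=23, a=2
  k=6: m=34, d=1, a=68
d=1 and a=2a₀=68 at k=6, so the next step gives (m, d) = (34, 23) again — its k=1 value — and the period has length 6.

[34; 2, 1, 33, 1, 2, 68]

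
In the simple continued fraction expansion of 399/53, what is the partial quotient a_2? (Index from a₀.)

1

399 = 7·53 + 28   →  a_0 = 7
53 = 1·28 + 25   →  a_1 = 1
28 = 1·25 + 3   →  a_2 = 1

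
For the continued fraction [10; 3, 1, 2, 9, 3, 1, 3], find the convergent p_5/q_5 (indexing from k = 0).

Using pₖ = aₖpₖ₋₁ + pₖ₋₂, qₖ = aₖqₖ₋₁ + qₖ₋₂ (with p₋₁=1, p₋₂=0, q₋₁=0, q₋₂=1):
  k=0: a=10, p=10, q=1
  k=1: a=3, p=31, q=3
  k=2: a=1, p=41, q=4
  k=3: a=2, p=113, q=11
  k=4: a=9, p=1058, q=103
  k=5: a=3, p=3287, q=320

3287/320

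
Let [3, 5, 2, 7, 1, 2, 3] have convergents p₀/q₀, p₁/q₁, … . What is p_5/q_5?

853/268

Using pₖ = aₖpₖ₋₁ + pₖ₋₂, qₖ = aₖqₖ₋₁ + qₖ₋₂ (with p₋₁=1, p₋₂=0, q₋₁=0, q₋₂=1):
  k=0: a=3, p=3, q=1
  k=1: a=5, p=16, q=5
  k=2: a=2, p=35, q=11
  k=3: a=7, p=261, q=82
  k=4: a=1, p=296, q=93
  k=5: a=2, p=853, q=268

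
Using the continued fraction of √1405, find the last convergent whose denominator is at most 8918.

167513/4469

√1405 = [37; 2, 14, 2, 74, …] (period length 4).
Convergents:
  p_0/q_0 = 37/1
  p_1/q_1 = 75/2
  p_2/q_2 = 1087/29
  p_3/q_3 = 2249/60
  p_4/q_4 = 167513/4469
  p_5/q_5 = 337275/8998
q_4 = 4469 ≤ 8918 < 8998 = q_5, so the answer is 167513/4469.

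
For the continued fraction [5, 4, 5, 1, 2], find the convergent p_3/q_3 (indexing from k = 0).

Using pₖ = aₖpₖ₋₁ + pₖ₋₂, qₖ = aₖqₖ₋₁ + qₖ₋₂ (with p₋₁=1, p₋₂=0, q₋₁=0, q₋₂=1):
  k=0: a=5, p=5, q=1
  k=1: a=4, p=21, q=4
  k=2: a=5, p=110, q=21
  k=3: a=1, p=131, q=25

131/25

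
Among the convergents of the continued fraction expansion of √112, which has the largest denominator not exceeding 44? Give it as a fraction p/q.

127/12

√112 = [10; 1, 1, 2, 1, 1, 20, …] (period length 6).
Convergents:
  p_0/q_0 = 10/1
  p_1/q_1 = 11/1
  p_2/q_2 = 21/2
  p_3/q_3 = 53/5
  p_4/q_4 = 74/7
  p_5/q_5 = 127/12
  p_6/q_6 = 2614/247
q_5 = 12 ≤ 44 < 247 = q_6, so the answer is 127/12.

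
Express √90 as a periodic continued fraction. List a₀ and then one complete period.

a₀ = ⌊√90⌋ = 9.

[9; 2, 18]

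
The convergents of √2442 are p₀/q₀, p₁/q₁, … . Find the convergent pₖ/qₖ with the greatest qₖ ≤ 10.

√2442 = [49; 2, 2, 2, 98, …] (period length 4).
Convergents:
  p_0/q_0 = 49/1
  p_1/q_1 = 99/2
  p_2/q_2 = 247/5
  p_3/q_3 = 593/12
q_2 = 5 ≤ 10 < 12 = q_3, so the answer is 247/5.

247/5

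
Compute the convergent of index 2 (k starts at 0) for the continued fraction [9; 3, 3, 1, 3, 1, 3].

93/10

Using pₖ = aₖpₖ₋₁ + pₖ₋₂, qₖ = aₖqₖ₋₁ + qₖ₋₂ (with p₋₁=1, p₋₂=0, q₋₁=0, q₋₂=1):
  k=0: a=9, p=9, q=1
  k=1: a=3, p=28, q=3
  k=2: a=3, p=93, q=10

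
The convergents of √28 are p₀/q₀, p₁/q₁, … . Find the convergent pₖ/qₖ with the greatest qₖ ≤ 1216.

√28 = [5; 3, 2, 3, 10, …] (period length 4).
Convergents:
  p_0/q_0 = 5/1
  p_1/q_1 = 16/3
  p_2/q_2 = 37/7
  p_3/q_3 = 127/24
  p_4/q_4 = 1307/247
  p_5/q_5 = 4048/765
  p_6/q_6 = 9403/1777
q_5 = 765 ≤ 1216 < 1777 = q_6, so the answer is 4048/765.

4048/765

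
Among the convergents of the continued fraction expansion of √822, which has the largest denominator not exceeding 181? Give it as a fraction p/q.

4960/173

√822 = [28; 1, 2, 28, 2, 1, 56, …] (period length 6).
Convergents:
  p_0/q_0 = 28/1
  p_1/q_1 = 29/1
  p_2/q_2 = 86/3
  p_3/q_3 = 2437/85
  p_4/q_4 = 4960/173
  p_5/q_5 = 7397/258
q_4 = 173 ≤ 181 < 258 = q_5, so the answer is 4960/173.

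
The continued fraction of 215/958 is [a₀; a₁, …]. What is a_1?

215 = 0·958 + 215   →  a_0 = 0
958 = 4·215 + 98   →  a_1 = 4

4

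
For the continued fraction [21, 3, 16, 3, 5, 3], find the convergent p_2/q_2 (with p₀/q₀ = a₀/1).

Using pₖ = aₖpₖ₋₁ + pₖ₋₂, qₖ = aₖqₖ₋₁ + qₖ₋₂ (with p₋₁=1, p₋₂=0, q₋₁=0, q₋₂=1):
  k=0: a=21, p=21, q=1
  k=1: a=3, p=64, q=3
  k=2: a=16, p=1045, q=49

1045/49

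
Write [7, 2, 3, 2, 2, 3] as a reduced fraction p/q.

989/133

Using pₖ = aₖpₖ₋₁ + pₖ₋₂ and qₖ = aₖqₖ₋₁ + qₖ₋₂:
  k=0: a=7, p=7, q=1
  k=1: a=2, p=15, q=2
  k=2: a=3, p=52, q=7
  k=3: a=2, p=119, q=16
  k=4: a=2, p=290, q=39
  k=5: a=3, p=989, q=133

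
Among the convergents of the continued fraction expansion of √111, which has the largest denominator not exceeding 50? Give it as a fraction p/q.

295/28

√111 = [10; 1, 1, 6, 1, 1, 20, …] (period length 6).
Convergents:
  p_0/q_0 = 10/1
  p_1/q_1 = 11/1
  p_2/q_2 = 21/2
  p_3/q_3 = 137/13
  p_4/q_4 = 158/15
  p_5/q_5 = 295/28
  p_6/q_6 = 6058/575
q_5 = 28 ≤ 50 < 575 = q_6, so the answer is 295/28.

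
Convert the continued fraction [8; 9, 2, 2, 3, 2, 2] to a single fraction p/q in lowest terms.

Fold from the inside: start with 2/1.
  2 + 1/2 = 5/2
  3 + 2/5 = 17/5
  2 + 5/17 = 39/17
  2 + 17/39 = 95/39
  9 + 39/95 = 894/95
  8 + 95/894 = 7247/894

7247/894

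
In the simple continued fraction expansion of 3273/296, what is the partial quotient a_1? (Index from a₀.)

3273 = 11·296 + 17   →  a_0 = 11
296 = 17·17 + 7   →  a_1 = 17

17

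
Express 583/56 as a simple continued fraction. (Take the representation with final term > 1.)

[10; 2, 2, 3, 3]

583 = 10*56 + 23
56 = 2*23 + 10
23 = 2*10 + 3
10 = 3*3 + 1
3 = 3*1 + 0  (stop)
So 583/56 = [10; 2, 2, 3, 3].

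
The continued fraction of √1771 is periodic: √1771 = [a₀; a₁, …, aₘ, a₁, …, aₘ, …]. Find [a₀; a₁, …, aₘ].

a₀ = ⌊√1771⌋ = 42.
With m₀=0, d₀=1 and mₖ₊₁ = dₖaₖ − mₖ, dₖ₊₁ = (n − mₖ₊₁²)/dₖ, aₖ₊₁ = ⌊(a₀+mₖ₊₁)/dₖ₊₁⌋:
  k=1: m=42, d=7, a=12
  k=2: m=42, d=1, a=84
d=1 and a=2a₀=84 at k=2, so the next step gives (m, d) = (42, 7) again — its k=1 value — and the period has length 2.

[42; 12, 84]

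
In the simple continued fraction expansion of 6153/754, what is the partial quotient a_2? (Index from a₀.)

6153 = 8·754 + 121   →  a_0 = 8
754 = 6·121 + 28   →  a_1 = 6
121 = 4·28 + 9   →  a_2 = 4

4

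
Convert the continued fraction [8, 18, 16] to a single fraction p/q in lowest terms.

Fold from the inside: start with 16/1.
  18 + 1/16 = 289/16
  8 + 16/289 = 2328/289

2328/289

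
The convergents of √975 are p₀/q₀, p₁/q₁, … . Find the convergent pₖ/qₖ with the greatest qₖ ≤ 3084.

√975 = [31; 4, 2, 4, 62, …] (period length 4).
Convergents:
  p_0/q_0 = 31/1
  p_1/q_1 = 125/4
  p_2/q_2 = 281/9
  p_3/q_3 = 1249/40
  p_4/q_4 = 77719/2489
  p_5/q_5 = 312125/9996
q_4 = 2489 ≤ 3084 < 9996 = q_5, so the answer is 77719/2489.

77719/2489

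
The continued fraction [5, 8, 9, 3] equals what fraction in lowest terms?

1163/227

Fold from the inside: start with 3/1.
  9 + 1/3 = 28/3
  8 + 3/28 = 227/28
  5 + 28/227 = 1163/227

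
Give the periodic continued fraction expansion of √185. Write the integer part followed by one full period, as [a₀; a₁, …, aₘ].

[13; 1, 1, 1, 1, 26]

a₀ = ⌊√185⌋ = 13.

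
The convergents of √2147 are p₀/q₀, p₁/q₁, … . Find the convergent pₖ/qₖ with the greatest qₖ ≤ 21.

139/3

√2147 = [46; 2, 1, 45, 1, 2, 92, …] (period length 6).
Convergents:
  p_0/q_0 = 46/1
  p_1/q_1 = 93/2
  p_2/q_2 = 139/3
  p_3/q_3 = 6348/137
q_2 = 3 ≤ 21 < 137 = q_3, so the answer is 139/3.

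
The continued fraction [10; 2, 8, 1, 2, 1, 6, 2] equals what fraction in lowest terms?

11227/1072

Fold from the inside: start with 2/1.
  6 + 1/2 = 13/2
  1 + 2/13 = 15/13
  2 + 13/15 = 43/15
  1 + 15/43 = 58/43
  8 + 43/58 = 507/58
  2 + 58/507 = 1072/507
  10 + 507/1072 = 11227/1072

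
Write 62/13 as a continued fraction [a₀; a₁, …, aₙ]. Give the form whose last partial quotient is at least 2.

62 = 4·13 + 10
13 = 1·10 + 3
10 = 3·3 + 1
3 = 3·1 + 0  (stop)
So 62/13 = [4; 1, 3, 3].

[4; 1, 3, 3]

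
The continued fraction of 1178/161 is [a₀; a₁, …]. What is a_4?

1

1178 = 7·161 + 51   →  a_0 = 7
161 = 3·51 + 8   →  a_1 = 3
51 = 6·8 + 3   →  a_2 = 6
8 = 2·3 + 2   →  a_3 = 2
3 = 1·2 + 1   →  a_4 = 1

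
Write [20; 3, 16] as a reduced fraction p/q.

996/49

Fold from the inside: start with 16/1.
  3 + 1/16 = 49/16
  20 + 16/49 = 996/49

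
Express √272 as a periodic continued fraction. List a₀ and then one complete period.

a₀ = ⌊√272⌋ = 16.

[16; 2, 32]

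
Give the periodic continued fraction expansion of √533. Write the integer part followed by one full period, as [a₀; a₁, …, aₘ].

[23; 11, 1, 1, 11, 46]

a₀ = ⌊√533⌋ = 23.
With m₀=0, d₀=1 and mₖ₊₁ = dₖaₖ − mₖ, dₖ₊₁ = (n − mₖ₊₁²)/dₖ, aₖ₊₁ = ⌊(a₀+mₖ₊₁)/dₖ₊₁⌋:
  k=1: m=23, d=4, a=11
  k=2: m=21, d=23, a=1
  k=3: m=2, d=23, a=1
  k=4: m=21, d=4, a=11
  k=5: m=23, d=1, a=46
d=1 and a=2a₀=46 at k=5, so the next step gives (m, d) = (23, 4) again — its k=1 value — and the period has length 5.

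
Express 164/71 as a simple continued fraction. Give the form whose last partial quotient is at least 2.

164 = 2·71 + 22
71 = 3·22 + 5
22 = 4·5 + 2
5 = 2·2 + 1
2 = 2·1 + 0  (stop)
So 164/71 = [2; 3, 4, 2, 2].

[2; 3, 4, 2, 2]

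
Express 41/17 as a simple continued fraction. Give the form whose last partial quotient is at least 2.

41 = 2×17 + 7
17 = 2×7 + 3
7 = 2×3 + 1
3 = 3×1 + 0  (stop)
So 41/17 = [2; 2, 2, 3].

[2; 2, 2, 3]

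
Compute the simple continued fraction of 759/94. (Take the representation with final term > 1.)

759 = 8·94 + 7
94 = 13·7 + 3
7 = 2·3 + 1
3 = 3·1 + 0  (stop)
So 759/94 = [8; 13, 2, 3].

[8; 13, 2, 3]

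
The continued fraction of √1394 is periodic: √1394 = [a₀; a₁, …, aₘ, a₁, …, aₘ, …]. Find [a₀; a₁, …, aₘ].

[37; 2, 1, 36, 1, 2, 74]

a₀ = ⌊√1394⌋ = 37.
With m₀=0, d₀=1 and mₖ₊₁ = dₖaₖ − mₖ, dₖ₊₁ = (n − mₖ₊₁²)/dₖ, aₖ₊₁ = ⌊(a₀+mₖ₊₁)/dₖ₊₁⌋:
  k=1: m=37, d=25, a=2
  k=2: m=13, d=49, a=1
  k=3: m=36, d=2, a=36
  k=4: m=36, d=49, a=1
  k=5: m=13, d=25, a=2
  k=6: m=37, d=1, a=74
d=1 and a=2a₀=74 at k=6, so the next step gives (m, d) = (37, 25) again — its k=1 value — and the period has length 6.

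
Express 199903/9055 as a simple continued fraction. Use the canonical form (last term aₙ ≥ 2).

199903 = 22·9055 + 693
9055 = 13·693 + 46
693 = 15·46 + 3
46 = 15·3 + 1
3 = 3·1 + 0  (stop)
So 199903/9055 = [22; 13, 15, 15, 3].

[22; 13, 15, 15, 3]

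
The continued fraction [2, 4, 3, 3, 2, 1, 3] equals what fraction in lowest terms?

Fold from the inside: start with 3/1.
  1 + 1/3 = 4/3
  2 + 3/4 = 11/4
  3 + 4/11 = 37/11
  3 + 11/37 = 122/37
  4 + 37/122 = 525/122
  2 + 122/525 = 1172/525

1172/525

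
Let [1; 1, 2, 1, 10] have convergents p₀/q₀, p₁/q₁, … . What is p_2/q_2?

Using pₖ = aₖpₖ₋₁ + pₖ₋₂, qₖ = aₖqₖ₋₁ + qₖ₋₂ (with p₋₁=1, p₋₂=0, q₋₁=0, q₋₂=1):
  k=0: a=1, p=1, q=1
  k=1: a=1, p=2, q=1
  k=2: a=2, p=5, q=3

5/3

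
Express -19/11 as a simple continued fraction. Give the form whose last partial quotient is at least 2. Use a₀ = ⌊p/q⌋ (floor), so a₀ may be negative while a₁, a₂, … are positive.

[-2; 3, 1, 2]

-19 = -2·11 + 3
11 = 3·3 + 2
3 = 1·2 + 1
2 = 2·1 + 0  (stop)
So -19/11 = [-2; 3, 1, 2].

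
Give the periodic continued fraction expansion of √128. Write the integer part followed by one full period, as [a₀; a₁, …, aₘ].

[11; 3, 5, 3, 22]

a₀ = ⌊√128⌋ = 11.
With m₀=0, d₀=1 and mₖ₊₁ = dₖaₖ − mₖ, dₖ₊₁ = (n − mₖ₊₁²)/dₖ, aₖ₊₁ = ⌊(a₀+mₖ₊₁)/dₖ₊₁⌋:
  k=1: m=11, d=7, a=3
  k=2: m=10, d=4, a=5
  k=3: m=10, d=7, a=3
  k=4: m=11, d=1, a=22
d=1 and a=2a₀=22 at k=4, so the next step gives (m, d) = (11, 7) again — its k=1 value — and the period has length 4.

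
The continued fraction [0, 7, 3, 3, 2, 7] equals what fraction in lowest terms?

Using pₖ = aₖpₖ₋₁ + pₖ₋₂ and qₖ = aₖqₖ₋₁ + qₖ₋₂:
  k=0: a=0, p=0, q=1
  k=1: a=7, p=1, q=7
  k=2: a=3, p=3, q=22
  k=3: a=3, p=10, q=73
  k=4: a=2, p=23, q=168
  k=5: a=7, p=171, q=1249

171/1249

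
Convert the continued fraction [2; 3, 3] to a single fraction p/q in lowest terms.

23/10

Using pₖ = aₖpₖ₋₁ + pₖ₋₂ and qₖ = aₖqₖ₋₁ + qₖ₋₂:
  k=0: a=2, p=2, q=1
  k=1: a=3, p=7, q=3
  k=2: a=3, p=23, q=10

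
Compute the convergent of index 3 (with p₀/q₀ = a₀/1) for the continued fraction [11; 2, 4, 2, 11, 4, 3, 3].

Using pₖ = aₖpₖ₋₁ + pₖ₋₂, qₖ = aₖqₖ₋₁ + qₖ₋₂ (with p₋₁=1, p₋₂=0, q₋₁=0, q₋₂=1):
  k=0: a=11, p=11, q=1
  k=1: a=2, p=23, q=2
  k=2: a=4, p=103, q=9
  k=3: a=2, p=229, q=20

229/20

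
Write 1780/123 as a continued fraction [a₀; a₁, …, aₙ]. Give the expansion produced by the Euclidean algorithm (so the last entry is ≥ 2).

1780 = 14×123 + 58
123 = 2×58 + 7
58 = 8×7 + 2
7 = 3×2 + 1
2 = 2×1 + 0  (stop)
So 1780/123 = [14; 2, 8, 3, 2].

[14; 2, 8, 3, 2]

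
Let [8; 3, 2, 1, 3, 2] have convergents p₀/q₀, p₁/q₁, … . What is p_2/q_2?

Using pₖ = aₖpₖ₋₁ + pₖ₋₂, qₖ = aₖqₖ₋₁ + qₖ₋₂ (with p₋₁=1, p₋₂=0, q₋₁=0, q₋₂=1):
  k=0: a=8, p=8, q=1
  k=1: a=3, p=25, q=3
  k=2: a=2, p=58, q=7

58/7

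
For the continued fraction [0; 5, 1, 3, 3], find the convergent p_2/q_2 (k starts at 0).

Using pₖ = aₖpₖ₋₁ + pₖ₋₂, qₖ = aₖqₖ₋₁ + qₖ₋₂ (with p₋₁=1, p₋₂=0, q₋₁=0, q₋₂=1):
  k=0: a=0, p=0, q=1
  k=1: a=5, p=1, q=5
  k=2: a=1, p=1, q=6

1/6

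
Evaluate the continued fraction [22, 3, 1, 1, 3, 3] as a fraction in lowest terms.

1827/82

Fold from the inside: start with 3/1.
  3 + 1/3 = 10/3
  1 + 3/10 = 13/10
  1 + 10/13 = 23/13
  3 + 13/23 = 82/23
  22 + 23/82 = 1827/82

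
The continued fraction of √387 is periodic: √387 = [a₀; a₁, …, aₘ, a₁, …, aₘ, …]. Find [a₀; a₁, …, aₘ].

a₀ = ⌊√387⌋ = 19.
With m₀=0, d₀=1 and mₖ₊₁ = dₖaₖ − mₖ, dₖ₊₁ = (n − mₖ₊₁²)/dₖ, aₖ₊₁ = ⌊(a₀+mₖ₊₁)/dₖ₊₁⌋:
  k=1: m=19, d=26, a=1
  k=2: m=7, d=13, a=2
  k=3: m=19, d=2, a=19
  k=4: m=19, d=13, a=2
  k=5: m=7, d=26, a=1
  k=6: m=19, d=1, a=38
d=1 and a=2a₀=38 at k=6, so the next step gives (m, d) = (19, 26) again — its k=1 value — and the period has length 6.

[19; 1, 2, 19, 2, 1, 38]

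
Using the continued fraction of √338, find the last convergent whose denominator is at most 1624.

26327/1432

√338 = [18; 2, 1, 1, 2, 36, …] (period length 5).
Convergents:
  p_0/q_0 = 18/1
  p_1/q_1 = 37/2
  p_2/q_2 = 55/3
  p_3/q_3 = 92/5
  p_4/q_4 = 239/13
  p_5/q_5 = 8696/473
  p_6/q_6 = 17631/959
  p_7/q_7 = 26327/1432
  p_8/q_8 = 43958/2391
q_7 = 1432 ≤ 1624 < 2391 = q_8, so the answer is 26327/1432.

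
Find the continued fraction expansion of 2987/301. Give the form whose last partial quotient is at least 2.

2987 = 9×301 + 278
301 = 1×278 + 23
278 = 12×23 + 2
23 = 11×2 + 1
2 = 2×1 + 0  (stop)
So 2987/301 = [9; 1, 12, 11, 2].

[9; 1, 12, 11, 2]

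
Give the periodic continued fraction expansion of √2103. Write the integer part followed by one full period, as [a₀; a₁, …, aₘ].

[45; 1, 6, 15, 6, 1, 90]

a₀ = ⌊√2103⌋ = 45.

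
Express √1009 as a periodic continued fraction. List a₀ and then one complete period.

a₀ = ⌊√1009⌋ = 31.

[31; 1, 3, 3, 1, 62]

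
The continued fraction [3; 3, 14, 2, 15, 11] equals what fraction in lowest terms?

50709/15247

Using pₖ = aₖpₖ₋₁ + pₖ₋₂ and qₖ = aₖqₖ₋₁ + qₖ₋₂:
  k=0: a=3, p=3, q=1
  k=1: a=3, p=10, q=3
  k=2: a=14, p=143, q=43
  k=3: a=2, p=296, q=89
  k=4: a=15, p=4583, q=1378
  k=5: a=11, p=50709, q=15247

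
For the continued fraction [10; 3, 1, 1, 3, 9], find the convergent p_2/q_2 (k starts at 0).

41/4

Using pₖ = aₖpₖ₋₁ + pₖ₋₂, qₖ = aₖqₖ₋₁ + qₖ₋₂ (with p₋₁=1, p₋₂=0, q₋₁=0, q₋₂=1):
  k=0: a=10, p=10, q=1
  k=1: a=3, p=31, q=3
  k=2: a=1, p=41, q=4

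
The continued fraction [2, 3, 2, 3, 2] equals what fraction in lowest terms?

126/55

Fold from the inside: start with 2/1.
  3 + 1/2 = 7/2
  2 + 2/7 = 16/7
  3 + 7/16 = 55/16
  2 + 16/55 = 126/55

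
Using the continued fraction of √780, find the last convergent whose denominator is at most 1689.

21868/783

√780 = [27; 1, 12, 1, 54, …] (period length 4).
Convergents:
  p_0/q_0 = 27/1
  p_1/q_1 = 28/1
  p_2/q_2 = 363/13
  p_3/q_3 = 391/14
  p_4/q_4 = 21477/769
  p_5/q_5 = 21868/783
  p_6/q_6 = 283893/10165
q_5 = 783 ≤ 1689 < 10165 = q_6, so the answer is 21868/783.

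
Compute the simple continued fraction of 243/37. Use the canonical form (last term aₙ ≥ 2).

243 = 6·37 + 21
37 = 1·21 + 16
21 = 1·16 + 5
16 = 3·5 + 1
5 = 5·1 + 0  (stop)
So 243/37 = [6; 1, 1, 3, 5].

[6; 1, 1, 3, 5]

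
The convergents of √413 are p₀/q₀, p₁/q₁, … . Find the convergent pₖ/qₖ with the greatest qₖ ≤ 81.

630/31

√413 = [20; 3, 9, 1, 4, 1, 9, 3, 40, …] (period length 8).
Convergents:
  p_0/q_0 = 20/1
  p_1/q_1 = 61/3
  p_2/q_2 = 569/28
  p_3/q_3 = 630/31
  p_4/q_4 = 3089/152
q_3 = 31 ≤ 81 < 152 = q_4, so the answer is 630/31.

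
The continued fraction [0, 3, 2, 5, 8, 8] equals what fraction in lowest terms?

Fold from the inside: start with 8/1.
  8 + 1/8 = 65/8
  5 + 8/65 = 333/65
  2 + 65/333 = 731/333
  3 + 333/731 = 2526/731
  0 + 731/2526 = 731/2526

731/2526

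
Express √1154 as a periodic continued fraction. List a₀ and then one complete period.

a₀ = ⌊√1154⌋ = 33.
With m₀=0, d₀=1 and mₖ₊₁ = dₖaₖ − mₖ, dₖ₊₁ = (n − mₖ₊₁²)/dₖ, aₖ₊₁ = ⌊(a₀+mₖ₊₁)/dₖ₊₁⌋:
  k=1: m=33, d=65, a=1
  k=2: m=32, d=2, a=32
  k=3: m=32, d=65, a=1
  k=4: m=33, d=1, a=66
d=1 and a=2a₀=66 at k=4, so the next step gives (m, d) = (33, 65) again — its k=1 value — and the period has length 4.

[33; 1, 32, 1, 66]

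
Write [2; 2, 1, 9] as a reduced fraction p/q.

68/29

Fold from the inside: start with 9/1.
  1 + 1/9 = 10/9
  2 + 9/10 = 29/10
  2 + 10/29 = 68/29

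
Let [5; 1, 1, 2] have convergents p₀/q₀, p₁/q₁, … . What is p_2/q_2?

Using pₖ = aₖpₖ₋₁ + pₖ₋₂, qₖ = aₖqₖ₋₁ + qₖ₋₂ (with p₋₁=1, p₋₂=0, q₋₁=0, q₋₂=1):
  k=0: a=5, p=5, q=1
  k=1: a=1, p=6, q=1
  k=2: a=1, p=11, q=2

11/2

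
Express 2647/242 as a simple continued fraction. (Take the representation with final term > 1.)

2647 = 10×242 + 227
242 = 1×227 + 15
227 = 15×15 + 2
15 = 7×2 + 1
2 = 2×1 + 0  (stop)
So 2647/242 = [10; 1, 15, 7, 2].

[10; 1, 15, 7, 2]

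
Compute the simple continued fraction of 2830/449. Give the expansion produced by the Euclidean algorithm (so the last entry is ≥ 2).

2830 = 6×449 + 136
449 = 3×136 + 41
136 = 3×41 + 13
41 = 3×13 + 2
13 = 6×2 + 1
2 = 2×1 + 0  (stop)
So 2830/449 = [6; 3, 3, 3, 6, 2].

[6; 3, 3, 3, 6, 2]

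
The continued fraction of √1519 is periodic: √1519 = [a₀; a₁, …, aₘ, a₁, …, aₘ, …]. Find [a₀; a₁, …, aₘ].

a₀ = ⌊√1519⌋ = 38.
With m₀=0, d₀=1 and mₖ₊₁ = dₖaₖ − mₖ, dₖ₊₁ = (n − mₖ₊₁²)/dₖ, aₖ₊₁ = ⌊(a₀+mₖ₊₁)/dₖ₊₁⌋:
  k=1: m=38, d=75, a=1
  k=2: m=37, d=2, a=37
  k=3: m=37, d=75, a=1
  k=4: m=38, d=1, a=76
d=1 and a=2a₀=76 at k=4, so the next step gives (m, d) = (38, 75) again — its k=1 value — and the period has length 4.

[38; 1, 37, 1, 76]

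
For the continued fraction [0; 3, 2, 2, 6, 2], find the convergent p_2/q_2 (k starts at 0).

2/7

Using pₖ = aₖpₖ₋₁ + pₖ₋₂, qₖ = aₖqₖ₋₁ + qₖ₋₂ (with p₋₁=1, p₋₂=0, q₋₁=0, q₋₂=1):
  k=0: a=0, p=0, q=1
  k=1: a=3, p=1, q=3
  k=2: a=2, p=2, q=7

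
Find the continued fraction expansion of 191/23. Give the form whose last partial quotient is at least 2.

[8; 3, 3, 2]

191 = 8*23 + 7
23 = 3*7 + 2
7 = 3*2 + 1
2 = 2*1 + 0  (stop)
So 191/23 = [8; 3, 3, 2].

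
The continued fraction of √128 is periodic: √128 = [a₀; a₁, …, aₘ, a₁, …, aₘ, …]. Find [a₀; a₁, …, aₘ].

[11; 3, 5, 3, 22]

a₀ = ⌊√128⌋ = 11.
With m₀=0, d₀=1 and mₖ₊₁ = dₖaₖ − mₖ, dₖ₊₁ = (n − mₖ₊₁²)/dₖ, aₖ₊₁ = ⌊(a₀+mₖ₊₁)/dₖ₊₁⌋:
  k=1: m=11, d=7, a=3
  k=2: m=10, d=4, a=5
  k=3: m=10, d=7, a=3
  k=4: m=11, d=1, a=22
d=1 and a=2a₀=22 at k=4, so the next step gives (m, d) = (11, 7) again — its k=1 value — and the period has length 4.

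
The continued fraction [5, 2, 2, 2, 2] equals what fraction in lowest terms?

157/29

Using pₖ = aₖpₖ₋₁ + pₖ₋₂ and qₖ = aₖqₖ₋₁ + qₖ₋₂:
  k=0: a=5, p=5, q=1
  k=1: a=2, p=11, q=2
  k=2: a=2, p=27, q=5
  k=3: a=2, p=65, q=12
  k=4: a=2, p=157, q=29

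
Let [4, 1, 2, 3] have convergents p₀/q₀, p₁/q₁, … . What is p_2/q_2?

14/3

Using pₖ = aₖpₖ₋₁ + pₖ₋₂, qₖ = aₖqₖ₋₁ + qₖ₋₂ (with p₋₁=1, p₋₂=0, q₋₁=0, q₋₂=1):
  k=0: a=4, p=4, q=1
  k=1: a=1, p=5, q=1
  k=2: a=2, p=14, q=3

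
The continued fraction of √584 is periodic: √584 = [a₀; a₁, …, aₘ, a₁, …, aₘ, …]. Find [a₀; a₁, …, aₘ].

a₀ = ⌊√584⌋ = 24.
With m₀=0, d₀=1 and mₖ₊₁ = dₖaₖ − mₖ, dₖ₊₁ = (n − mₖ₊₁²)/dₖ, aₖ₊₁ = ⌊(a₀+mₖ₊₁)/dₖ₊₁⌋:
  k=1: m=24, d=8, a=6
  k=2: m=24, d=1, a=48
d=1 and a=2a₀=48 at k=2, so the next step gives (m, d) = (24, 8) again — its k=1 value — and the period has length 2.

[24; 6, 48]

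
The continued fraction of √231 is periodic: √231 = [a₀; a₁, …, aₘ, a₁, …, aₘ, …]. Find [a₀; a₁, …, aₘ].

a₀ = ⌊√231⌋ = 15.

[15; 5, 30]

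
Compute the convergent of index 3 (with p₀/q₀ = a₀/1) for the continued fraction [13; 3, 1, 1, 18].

93/7

Using pₖ = aₖpₖ₋₁ + pₖ₋₂, qₖ = aₖqₖ₋₁ + qₖ₋₂ (with p₋₁=1, p₋₂=0, q₋₁=0, q₋₂=1):
  k=0: a=13, p=13, q=1
  k=1: a=3, p=40, q=3
  k=2: a=1, p=53, q=4
  k=3: a=1, p=93, q=7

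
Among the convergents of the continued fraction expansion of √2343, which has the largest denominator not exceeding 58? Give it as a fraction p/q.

√2343 = [48; 2, 2, 8, 2, 2, 96, …] (period length 6).
Convergents:
  p_0/q_0 = 48/1
  p_1/q_1 = 97/2
  p_2/q_2 = 242/5
  p_3/q_3 = 2033/42
  p_4/q_4 = 4308/89
q_3 = 42 ≤ 58 < 89 = q_4, so the answer is 2033/42.

2033/42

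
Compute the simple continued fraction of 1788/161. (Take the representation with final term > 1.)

1788 = 11*161 + 17
161 = 9*17 + 8
17 = 2*8 + 1
8 = 8*1 + 0  (stop)
So 1788/161 = [11; 9, 2, 8].

[11; 9, 2, 8]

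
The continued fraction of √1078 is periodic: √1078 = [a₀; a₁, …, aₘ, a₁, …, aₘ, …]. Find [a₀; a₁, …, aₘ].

[32; 1, 4, 1, 64]

a₀ = ⌊√1078⌋ = 32.
With m₀=0, d₀=1 and mₖ₊₁ = dₖaₖ − mₖ, dₖ₊₁ = (n − mₖ₊₁²)/dₖ, aₖ₊₁ = ⌊(a₀+mₖ₊₁)/dₖ₊₁⌋:
  k=1: m=32, d=54, a=1
  k=2: m=22, d=11, a=4
  k=3: m=22, d=54, a=1
  k=4: m=32, d=1, a=64
d=1 and a=2a₀=64 at k=4, so the next step gives (m, d) = (32, 54) again — its k=1 value — and the period has length 4.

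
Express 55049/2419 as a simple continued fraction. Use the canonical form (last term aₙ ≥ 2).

55049 = 22·2419 + 1831
2419 = 1·1831 + 588
1831 = 3·588 + 67
588 = 8·67 + 52
67 = 1·52 + 15
52 = 3·15 + 7
15 = 2·7 + 1
7 = 7·1 + 0  (stop)
So 55049/2419 = [22; 1, 3, 8, 1, 3, 2, 7].

[22; 1, 3, 8, 1, 3, 2, 7]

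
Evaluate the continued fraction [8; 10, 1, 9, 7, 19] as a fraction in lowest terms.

119879/14815

Fold from the inside: start with 19/1.
  7 + 1/19 = 134/19
  9 + 19/134 = 1225/134
  1 + 134/1225 = 1359/1225
  10 + 1225/1359 = 14815/1359
  8 + 1359/14815 = 119879/14815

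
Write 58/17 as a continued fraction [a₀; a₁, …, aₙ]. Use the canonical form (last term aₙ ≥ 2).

[3; 2, 2, 3]

58 = 3·17 + 7
17 = 2·7 + 3
7 = 2·3 + 1
3 = 3·1 + 0  (stop)
So 58/17 = [3; 2, 2, 3].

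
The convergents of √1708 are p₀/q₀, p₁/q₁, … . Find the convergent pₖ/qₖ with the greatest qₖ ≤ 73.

√1708 = [41; 3, 20, 3, 82, …] (period length 4).
Convergents:
  p_0/q_0 = 41/1
  p_1/q_1 = 124/3
  p_2/q_2 = 2521/61
  p_3/q_3 = 7687/186
q_2 = 61 ≤ 73 < 186 = q_3, so the answer is 2521/61.

2521/61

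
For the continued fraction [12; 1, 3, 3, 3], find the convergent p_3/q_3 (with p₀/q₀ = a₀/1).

Using pₖ = aₖpₖ₋₁ + pₖ₋₂, qₖ = aₖqₖ₋₁ + qₖ₋₂ (with p₋₁=1, p₋₂=0, q₋₁=0, q₋₂=1):
  k=0: a=12, p=12, q=1
  k=1: a=1, p=13, q=1
  k=2: a=3, p=51, q=4
  k=3: a=3, p=166, q=13

166/13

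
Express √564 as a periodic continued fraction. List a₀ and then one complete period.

a₀ = ⌊√564⌋ = 23.
With m₀=0, d₀=1 and mₖ₊₁ = dₖaₖ − mₖ, dₖ₊₁ = (n − mₖ₊₁²)/dₖ, aₖ₊₁ = ⌊(a₀+mₖ₊₁)/dₖ₊₁⌋:
  k=1: m=23, d=35, a=1
  k=2: m=12, d=12, a=2
  k=3: m=12, d=35, a=1
  k=4: m=23, d=1, a=46
d=1 and a=2a₀=46 at k=4, so the next step gives (m, d) = (23, 35) again — its k=1 value — and the period has length 4.

[23; 1, 2, 1, 46]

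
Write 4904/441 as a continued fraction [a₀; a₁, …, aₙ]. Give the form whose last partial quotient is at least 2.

[11; 8, 3, 8, 2]

4904 = 11·441 + 53
441 = 8·53 + 17
53 = 3·17 + 2
17 = 8·2 + 1
2 = 2·1 + 0  (stop)
So 4904/441 = [11; 8, 3, 8, 2].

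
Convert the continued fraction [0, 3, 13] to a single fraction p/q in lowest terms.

Using pₖ = aₖpₖ₋₁ + pₖ₋₂ and qₖ = aₖqₖ₋₁ + qₖ₋₂:
  k=0: a=0, p=0, q=1
  k=1: a=3, p=1, q=3
  k=2: a=13, p=13, q=40

13/40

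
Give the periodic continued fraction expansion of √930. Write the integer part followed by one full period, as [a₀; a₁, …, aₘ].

a₀ = ⌊√930⌋ = 30.

[30; 2, 60]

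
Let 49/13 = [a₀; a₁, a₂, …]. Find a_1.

1

49 = 3·13 + 10   →  a_0 = 3
13 = 1·10 + 3   →  a_1 = 1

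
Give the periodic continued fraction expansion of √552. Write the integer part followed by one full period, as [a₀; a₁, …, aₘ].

a₀ = ⌊√552⌋ = 23.
With m₀=0, d₀=1 and mₖ₊₁ = dₖaₖ − mₖ, dₖ₊₁ = (n − mₖ₊₁²)/dₖ, aₖ₊₁ = ⌊(a₀+mₖ₊₁)/dₖ₊₁⌋:
  k=1: m=23, d=23, a=2
  k=2: m=23, d=1, a=46
d=1 and a=2a₀=46 at k=2, so the next step gives (m, d) = (23, 23) again — its k=1 value — and the period has length 2.

[23; 2, 46]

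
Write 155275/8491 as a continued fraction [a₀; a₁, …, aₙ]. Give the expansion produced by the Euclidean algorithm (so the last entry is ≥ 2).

[18; 3, 2, 15, 3, 12, 2]

155275 = 18×8491 + 2437
8491 = 3×2437 + 1180
2437 = 2×1180 + 77
1180 = 15×77 + 25
77 = 3×25 + 2
25 = 12×2 + 1
2 = 2×1 + 0  (stop)
So 155275/8491 = [18; 3, 2, 15, 3, 12, 2].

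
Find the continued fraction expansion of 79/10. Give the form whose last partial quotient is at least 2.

[7; 1, 9]

79 = 7*10 + 9
10 = 1*9 + 1
9 = 9*1 + 0  (stop)
So 79/10 = [7; 1, 9].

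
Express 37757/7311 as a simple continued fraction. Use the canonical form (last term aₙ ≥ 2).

37757 = 5×7311 + 1202
7311 = 6×1202 + 99
1202 = 12×99 + 14
99 = 7×14 + 1
14 = 14×1 + 0  (stop)
So 37757/7311 = [5; 6, 12, 7, 14].

[5; 6, 12, 7, 14]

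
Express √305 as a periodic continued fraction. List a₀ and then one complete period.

[17; 2, 6, 2, 34]

a₀ = ⌊√305⌋ = 17.
With m₀=0, d₀=1 and mₖ₊₁ = dₖaₖ − mₖ, dₖ₊₁ = (n − mₖ₊₁²)/dₖ, aₖ₊₁ = ⌊(a₀+mₖ₊₁)/dₖ₊₁⌋:
  k=1: m=17, d=16, a=2
  k=2: m=15, d=5, a=6
  k=3: m=15, d=16, a=2
  k=4: m=17, d=1, a=34
d=1 and a=2a₀=34 at k=4, so the next step gives (m, d) = (17, 16) again — its k=1 value — and the period has length 4.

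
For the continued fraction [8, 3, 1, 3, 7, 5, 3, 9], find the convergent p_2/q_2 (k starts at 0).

Using pₖ = aₖpₖ₋₁ + pₖ₋₂, qₖ = aₖqₖ₋₁ + qₖ₋₂ (with p₋₁=1, p₋₂=0, q₋₁=0, q₋₂=1):
  k=0: a=8, p=8, q=1
  k=1: a=3, p=25, q=3
  k=2: a=1, p=33, q=4

33/4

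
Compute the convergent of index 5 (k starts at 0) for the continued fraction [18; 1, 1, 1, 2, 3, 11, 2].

Using pₖ = aₖpₖ₋₁ + pₖ₋₂, qₖ = aₖqₖ₋₁ + qₖ₋₂ (with p₋₁=1, p₋₂=0, q₋₁=0, q₋₂=1):
  k=0: a=18, p=18, q=1
  k=1: a=1, p=19, q=1
  k=2: a=1, p=37, q=2
  k=3: a=1, p=56, q=3
  k=4: a=2, p=149, q=8
  k=5: a=3, p=503, q=27

503/27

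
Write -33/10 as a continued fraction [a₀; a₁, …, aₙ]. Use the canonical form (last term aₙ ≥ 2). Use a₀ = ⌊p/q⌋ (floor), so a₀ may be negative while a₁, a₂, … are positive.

[-4; 1, 2, 3]

-33 = -4·10 + 7
10 = 1·7 + 3
7 = 2·3 + 1
3 = 3·1 + 0  (stop)
So -33/10 = [-4; 1, 2, 3].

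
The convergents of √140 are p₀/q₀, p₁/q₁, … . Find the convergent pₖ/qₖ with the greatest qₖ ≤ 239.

1692/143

√140 = [11; 1, 4, 1, 22, …] (period length 4).
Convergents:
  p_0/q_0 = 11/1
  p_1/q_1 = 12/1
  p_2/q_2 = 59/5
  p_3/q_3 = 71/6
  p_4/q_4 = 1621/137
  p_5/q_5 = 1692/143
  p_6/q_6 = 8389/709
q_5 = 143 ≤ 239 < 709 = q_6, so the answer is 1692/143.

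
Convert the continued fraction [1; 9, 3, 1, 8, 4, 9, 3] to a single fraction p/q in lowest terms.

42433/38296

Using pₖ = aₖpₖ₋₁ + pₖ₋₂ and qₖ = aₖqₖ₋₁ + qₖ₋₂:
  k=0: a=1, p=1, q=1
  k=1: a=9, p=10, q=9
  k=2: a=3, p=31, q=28
  k=3: a=1, p=41, q=37
  k=4: a=8, p=359, q=324
  k=5: a=4, p=1477, q=1333
  k=6: a=9, p=13652, q=12321
  k=7: a=3, p=42433, q=38296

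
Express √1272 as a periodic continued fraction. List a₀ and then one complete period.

a₀ = ⌊√1272⌋ = 35.

[35; 1, 1, 1, 70]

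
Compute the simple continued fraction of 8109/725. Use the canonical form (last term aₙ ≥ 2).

8109 = 11*725 + 134
725 = 5*134 + 55
134 = 2*55 + 24
55 = 2*24 + 7
24 = 3*7 + 3
7 = 2*3 + 1
3 = 3*1 + 0  (stop)
So 8109/725 = [11; 5, 2, 2, 3, 2, 3].

[11; 5, 2, 2, 3, 2, 3]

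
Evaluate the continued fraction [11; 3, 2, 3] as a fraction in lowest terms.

Using pₖ = aₖpₖ₋₁ + pₖ₋₂ and qₖ = aₖqₖ₋₁ + qₖ₋₂:
  k=0: a=11, p=11, q=1
  k=1: a=3, p=34, q=3
  k=2: a=2, p=79, q=7
  k=3: a=3, p=271, q=24

271/24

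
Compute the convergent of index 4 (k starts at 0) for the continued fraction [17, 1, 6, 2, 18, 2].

4949/277

Using pₖ = aₖpₖ₋₁ + pₖ₋₂, qₖ = aₖqₖ₋₁ + qₖ₋₂ (with p₋₁=1, p₋₂=0, q₋₁=0, q₋₂=1):
  k=0: a=17, p=17, q=1
  k=1: a=1, p=18, q=1
  k=2: a=6, p=125, q=7
  k=3: a=2, p=268, q=15
  k=4: a=18, p=4949, q=277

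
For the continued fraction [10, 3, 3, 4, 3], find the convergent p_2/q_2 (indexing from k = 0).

103/10

Using pₖ = aₖpₖ₋₁ + pₖ₋₂, qₖ = aₖqₖ₋₁ + qₖ₋₂ (with p₋₁=1, p₋₂=0, q₋₁=0, q₋₂=1):
  k=0: a=10, p=10, q=1
  k=1: a=3, p=31, q=3
  k=2: a=3, p=103, q=10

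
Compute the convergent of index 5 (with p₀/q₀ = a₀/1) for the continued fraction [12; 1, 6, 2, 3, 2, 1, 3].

1531/119

Using pₖ = aₖpₖ₋₁ + pₖ₋₂, qₖ = aₖqₖ₋₁ + qₖ₋₂ (with p₋₁=1, p₋₂=0, q₋₁=0, q₋₂=1):
  k=0: a=12, p=12, q=1
  k=1: a=1, p=13, q=1
  k=2: a=6, p=90, q=7
  k=3: a=2, p=193, q=15
  k=4: a=3, p=669, q=52
  k=5: a=2, p=1531, q=119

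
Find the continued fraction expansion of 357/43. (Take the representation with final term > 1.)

357 = 8*43 + 13
43 = 3*13 + 4
13 = 3*4 + 1
4 = 4*1 + 0  (stop)
So 357/43 = [8; 3, 3, 4].

[8; 3, 3, 4]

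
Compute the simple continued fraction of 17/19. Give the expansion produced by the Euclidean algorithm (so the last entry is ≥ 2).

[0; 1, 8, 2]

17 = 0*19 + 17
19 = 1*17 + 2
17 = 8*2 + 1
2 = 2*1 + 0  (stop)
So 17/19 = [0; 1, 8, 2].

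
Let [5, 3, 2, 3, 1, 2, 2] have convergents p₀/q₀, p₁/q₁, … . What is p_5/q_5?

Using pₖ = aₖpₖ₋₁ + pₖ₋₂, qₖ = aₖqₖ₋₁ + qₖ₋₂ (with p₋₁=1, p₋₂=0, q₋₁=0, q₋₂=1):
  k=0: a=5, p=5, q=1
  k=1: a=3, p=16, q=3
  k=2: a=2, p=37, q=7
  k=3: a=3, p=127, q=24
  k=4: a=1, p=164, q=31
  k=5: a=2, p=455, q=86

455/86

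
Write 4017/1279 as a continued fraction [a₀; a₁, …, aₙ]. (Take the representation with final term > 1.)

[3; 7, 9, 2, 9]

4017 = 3*1279 + 180
1279 = 7*180 + 19
180 = 9*19 + 9
19 = 2*9 + 1
9 = 9*1 + 0  (stop)
So 4017/1279 = [3; 7, 9, 2, 9].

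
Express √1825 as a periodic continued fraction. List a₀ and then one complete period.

[42; 1, 2, 1, 1, 2, 1, 84]

a₀ = ⌊√1825⌋ = 42.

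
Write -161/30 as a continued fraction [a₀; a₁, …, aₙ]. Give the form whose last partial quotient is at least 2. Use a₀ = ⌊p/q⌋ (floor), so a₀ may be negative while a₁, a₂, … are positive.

-161 = -6·30 + 19
30 = 1·19 + 11
19 = 1·11 + 8
11 = 1·8 + 3
8 = 2·3 + 2
3 = 1·2 + 1
2 = 2·1 + 0  (stop)
So -161/30 = [-6; 1, 1, 1, 2, 1, 2].

[-6; 1, 1, 1, 2, 1, 2]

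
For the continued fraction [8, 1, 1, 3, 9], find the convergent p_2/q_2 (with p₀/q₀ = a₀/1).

17/2

Using pₖ = aₖpₖ₋₁ + pₖ₋₂, qₖ = aₖqₖ₋₁ + qₖ₋₂ (with p₋₁=1, p₋₂=0, q₋₁=0, q₋₂=1):
  k=0: a=8, p=8, q=1
  k=1: a=1, p=9, q=1
  k=2: a=1, p=17, q=2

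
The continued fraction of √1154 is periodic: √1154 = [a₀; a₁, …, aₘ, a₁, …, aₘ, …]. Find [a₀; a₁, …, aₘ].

a₀ = ⌊√1154⌋ = 33.
With m₀=0, d₀=1 and mₖ₊₁ = dₖaₖ − mₖ, dₖ₊₁ = (n − mₖ₊₁²)/dₖ, aₖ₊₁ = ⌊(a₀+mₖ₊₁)/dₖ₊₁⌋:
  k=1: m=33, d=65, a=1
  k=2: m=32, d=2, a=32
  k=3: m=32, d=65, a=1
  k=4: m=33, d=1, a=66
d=1 and a=2a₀=66 at k=4, so the next step gives (m, d) = (33, 65) again — its k=1 value — and the period has length 4.

[33; 1, 32, 1, 66]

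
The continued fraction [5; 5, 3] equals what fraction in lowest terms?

83/16

Fold from the inside: start with 3/1.
  5 + 1/3 = 16/3
  5 + 3/16 = 83/16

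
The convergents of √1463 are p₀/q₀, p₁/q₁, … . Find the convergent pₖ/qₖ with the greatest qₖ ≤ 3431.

46817/1224

√1463 = [38; 4, 76, …] (period length 2).
Convergents:
  p_0/q_0 = 38/1
  p_1/q_1 = 153/4
  p_2/q_2 = 11666/305
  p_3/q_3 = 46817/1224
  p_4/q_4 = 3569758/93329
q_3 = 1224 ≤ 3431 < 93329 = q_4, so the answer is 46817/1224.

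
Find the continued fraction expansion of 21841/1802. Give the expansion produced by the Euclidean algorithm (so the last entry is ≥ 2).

[12; 8, 3, 3, 2, 9]

21841 = 12·1802 + 217
1802 = 8·217 + 66
217 = 3·66 + 19
66 = 3·19 + 9
19 = 2·9 + 1
9 = 9·1 + 0  (stop)
So 21841/1802 = [12; 8, 3, 3, 2, 9].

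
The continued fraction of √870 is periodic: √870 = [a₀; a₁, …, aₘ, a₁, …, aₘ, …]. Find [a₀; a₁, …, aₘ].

a₀ = ⌊√870⌋ = 29.
With m₀=0, d₀=1 and mₖ₊₁ = dₖaₖ − mₖ, dₖ₊₁ = (n − mₖ₊₁²)/dₖ, aₖ₊₁ = ⌊(a₀+mₖ₊₁)/dₖ₊₁⌋:
  k=1: m=29, d=29, a=2
  k=2: m=29, d=1, a=58
d=1 and a=2a₀=58 at k=2, so the next step gives (m, d) = (29, 29) again — its k=1 value — and the period has length 2.

[29; 2, 58]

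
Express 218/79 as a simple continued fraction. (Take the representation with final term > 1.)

218 = 2*79 + 60
79 = 1*60 + 19
60 = 3*19 + 3
19 = 6*3 + 1
3 = 3*1 + 0  (stop)
So 218/79 = [2; 1, 3, 6, 3].

[2; 1, 3, 6, 3]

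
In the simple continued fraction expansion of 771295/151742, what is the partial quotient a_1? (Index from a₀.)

12

771295 = 5·151742 + 12585   →  a_0 = 5
151742 = 12·12585 + 722   →  a_1 = 12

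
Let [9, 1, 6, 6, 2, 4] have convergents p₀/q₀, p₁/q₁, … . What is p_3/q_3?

424/43

Using pₖ = aₖpₖ₋₁ + pₖ₋₂, qₖ = aₖqₖ₋₁ + qₖ₋₂ (with p₋₁=1, p₋₂=0, q₋₁=0, q₋₂=1):
  k=0: a=9, p=9, q=1
  k=1: a=1, p=10, q=1
  k=2: a=6, p=69, q=7
  k=3: a=6, p=424, q=43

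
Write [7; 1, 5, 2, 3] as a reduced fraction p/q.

Using pₖ = aₖpₖ₋₁ + pₖ₋₂ and qₖ = aₖqₖ₋₁ + qₖ₋₂:
  k=0: a=7, p=7, q=1
  k=1: a=1, p=8, q=1
  k=2: a=5, p=47, q=6
  k=3: a=2, p=102, q=13
  k=4: a=3, p=353, q=45

353/45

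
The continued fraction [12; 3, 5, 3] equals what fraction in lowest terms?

628/51

Fold from the inside: start with 3/1.
  5 + 1/3 = 16/3
  3 + 3/16 = 51/16
  12 + 16/51 = 628/51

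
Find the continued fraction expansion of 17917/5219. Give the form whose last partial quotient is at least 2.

17917 = 3*5219 + 2260
5219 = 2*2260 + 699
2260 = 3*699 + 163
699 = 4*163 + 47
163 = 3*47 + 22
47 = 2*22 + 3
22 = 7*3 + 1
3 = 3*1 + 0  (stop)
So 17917/5219 = [3; 2, 3, 4, 3, 2, 7, 3].

[3; 2, 3, 4, 3, 2, 7, 3]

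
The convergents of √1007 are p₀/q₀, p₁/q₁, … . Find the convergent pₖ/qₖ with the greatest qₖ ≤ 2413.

√1007 = [31; 1, 2, 1, 2, 1, 62, …] (period length 6).
Convergents:
  p_0/q_0 = 31/1
  p_1/q_1 = 32/1
  p_2/q_2 = 95/3
  p_3/q_3 = 127/4
  p_4/q_4 = 349/11
  p_5/q_5 = 476/15
  p_6/q_6 = 29861/941
  p_7/q_7 = 30337/956
  p_8/q_8 = 90535/2853
q_7 = 956 ≤ 2413 < 2853 = q_8, so the answer is 30337/956.

30337/956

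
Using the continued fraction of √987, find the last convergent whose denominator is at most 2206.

√987 = [31; 2, 2, 2, 62, …] (period length 4).
Convergents:
  p_0/q_0 = 31/1
  p_1/q_1 = 63/2
  p_2/q_2 = 157/5
  p_3/q_3 = 377/12
  p_4/q_4 = 23531/749
  p_5/q_5 = 47439/1510
  p_6/q_6 = 118409/3769
q_5 = 1510 ≤ 2206 < 3769 = q_6, so the answer is 47439/1510.

47439/1510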